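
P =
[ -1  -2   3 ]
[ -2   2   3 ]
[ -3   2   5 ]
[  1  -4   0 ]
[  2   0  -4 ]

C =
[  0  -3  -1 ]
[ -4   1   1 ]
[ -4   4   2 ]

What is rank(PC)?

2

First compute PC:
[[ -4,  13,   5],
 [-20,  20,  10],
 [-28,  31,  15],
 [ 16,  -7,  -5],
 [ 16, -22, -10]]
Now row reduce the product.
R2 ← R2 − (5)·R1: [0, -45, -15]
R3 ← R3 − (7)·R1: [0, -60, -20]
R4 ← R4 + (4)·R1: [0, 45, 15]
R5 ← R5 + (4)·R1: [0, 30, 10]
R3 ← R3 − (4/3)·R2: [0, 0, 0]
R4 ← R4 + R2: [0, 0, 0]
R5 ← R5 + (2/3)·R2: [0, 0, 0]
2 nonzero rows, so rank(PC) = 2.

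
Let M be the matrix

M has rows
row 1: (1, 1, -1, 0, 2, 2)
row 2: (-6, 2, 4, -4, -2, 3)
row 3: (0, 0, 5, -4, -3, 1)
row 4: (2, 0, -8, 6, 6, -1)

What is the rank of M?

Row reduce to echelon form.
R2 ← R2 + (6)·R1: [0, 8, -2, -4, 10, 15]
R4 ← R4 − (2)·R1: [0, -2, -6, 6, 2, -5]
R4 ← R4 + (1/4)·R2: [0, 0, -13/2, 5, 9/2, -5/4]
R4 ← R4 + (13/10)·R3: [0, 0, 0, -1/5, 3/5, 1/20]
Echelon form has 4 nonzero rows, so rank(M) = 4.

4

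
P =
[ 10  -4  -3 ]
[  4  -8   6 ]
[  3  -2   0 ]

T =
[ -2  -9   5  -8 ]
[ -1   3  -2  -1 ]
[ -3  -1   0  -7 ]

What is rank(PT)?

First compute PT:
[[ -7, -99,  58, -55],
 [-18, -66,  36, -66],
 [ -4, -33,  19, -22]]
Now row reduce the product.
R2 ← R2 − (18/7)·R1: [0, 1320/7, -792/7, 528/7]
R3 ← R3 − (4/7)·R1: [0, 165/7, -99/7, 66/7]
R3 ← R3 − (1/8)·R2: [0, 0, 0, 0]
2 nonzero rows, so rank(PT) = 2.

2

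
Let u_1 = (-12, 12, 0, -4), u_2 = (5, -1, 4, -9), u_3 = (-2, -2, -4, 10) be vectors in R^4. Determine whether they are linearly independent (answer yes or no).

no

Form the matrix with these vectors as rows and row reduce.
R2 ← R2 + (5/12)·R1: [0, 4, 4, -32/3]
R3 ← R3 − (1/6)·R1: [0, -4, -4, 32/3]
R3 ← R3 + R2: [0, 0, 0, 0]
2 nonzero rows, so the 3 vectors span a space of dimension 2.
Since 2 < 3, the vectors are linearly dependent.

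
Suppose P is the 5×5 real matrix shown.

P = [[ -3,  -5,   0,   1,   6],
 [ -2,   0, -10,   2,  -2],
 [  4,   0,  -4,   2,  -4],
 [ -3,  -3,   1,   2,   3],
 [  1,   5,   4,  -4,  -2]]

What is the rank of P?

4

Row reduce to echelon form.
R2 ← R2 − (2/3)·R1: [0, 10/3, -10, 4/3, -6]
R3 ← R3 + (4/3)·R1: [0, -20/3, -4, 10/3, 4]
R4 ← R4 − R1: [0, 2, 1, 1, -3]
R5 ← R5 + (1/3)·R1: [0, 10/3, 4, -11/3, 0]
R3 ← R3 + (2)·R2: [0, 0, -24, 6, -8]
R4 ← R4 − (3/5)·R2: [0, 0, 7, 1/5, 3/5]
R5 ← R5 − R2: [0, 0, 14, -5, 6]
R4 ← R4 + (7/24)·R3: [0, 0, 0, 39/20, -26/15]
R5 ← R5 + (7/12)·R3: [0, 0, 0, -3/2, 4/3]
R5 ← R5 + (10/13)·R4: [0, 0, 0, 0, 0]
Echelon form has 4 nonzero rows, so rank(P) = 4.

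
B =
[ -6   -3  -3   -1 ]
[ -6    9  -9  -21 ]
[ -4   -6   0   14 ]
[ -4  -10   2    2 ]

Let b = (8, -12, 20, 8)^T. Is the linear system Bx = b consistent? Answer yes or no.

yes

Row reduce the augmented matrix [B | b].
R2 ← R2 − R1: [0, 12, -6, -20, -20]
R3 ← R3 − (2/3)·R1: [0, -4, 2, 44/3, 44/3]
R4 ← R4 − (2/3)·R1: [0, -8, 4, 8/3, 8/3]
R3 ← R3 + (1/3)·R2: [0, 0, 0, 8, 8]
R4 ← R4 + (2/3)·R2: [0, 0, 0, -32/3, -32/3]
R4 ← R4 + (4/3)·R3: [0, 0, 0, 0, 0]
The echelon form has 3 nonzero rows, and every pivot lies in the first 4 columns, so rank(B) = rank([B|b]) = 3.
The system is consistent.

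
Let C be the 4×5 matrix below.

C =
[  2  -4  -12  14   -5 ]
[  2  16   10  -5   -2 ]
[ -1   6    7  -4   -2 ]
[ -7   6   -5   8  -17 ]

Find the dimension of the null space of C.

1

Row reduce to echelon form.
R2 ← R2 − R1: [0, 20, 22, -19, 3]
R3 ← R3 + (1/2)·R1: [0, 4, 1, 3, -9/2]
R4 ← R4 + (7/2)·R1: [0, -8, -47, 57, -69/2]
R3 ← R3 − (1/5)·R2: [0, 0, -17/5, 34/5, -51/10]
R4 ← R4 + (2/5)·R2: [0, 0, -191/5, 247/5, -333/10]
R4 ← R4 − (191/17)·R3: [0, 0, 0, -27, 24]
4 nonzero rows, so rank(C) = 4.
C has 5 columns; by rank–nullity, nullity = 5 − 4 = 1.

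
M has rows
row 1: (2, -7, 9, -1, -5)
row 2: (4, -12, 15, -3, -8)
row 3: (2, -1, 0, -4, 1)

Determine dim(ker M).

3

Row reduce to echelon form.
R2 ← R2 − (2)·R1: [0, 2, -3, -1, 2]
R3 ← R3 − R1: [0, 6, -9, -3, 6]
R3 ← R3 − (3)·R2: [0, 0, 0, 0, 0]
2 nonzero rows, so rank(M) = 2.
M has 5 columns; by rank–nullity, nullity = 5 − 2 = 3.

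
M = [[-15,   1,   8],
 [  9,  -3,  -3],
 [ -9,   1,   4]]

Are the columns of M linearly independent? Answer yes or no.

Row reduce M to echelon form.
R2 ← R2 + (3/5)·R1: [0, -12/5, 9/5]
R3 ← R3 − (3/5)·R1: [0, 2/5, -4/5]
R3 ← R3 + (1/6)·R2: [0, 0, -1/2]
3 pivots among 3 columns.
Every column is a pivot column, so the columns are linearly independent.

yes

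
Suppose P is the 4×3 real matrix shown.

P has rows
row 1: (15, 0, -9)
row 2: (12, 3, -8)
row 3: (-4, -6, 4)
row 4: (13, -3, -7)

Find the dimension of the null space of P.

Row reduce to echelon form.
R2 ← R2 − (4/5)·R1: [0, 3, -4/5]
R3 ← R3 + (4/15)·R1: [0, -6, 8/5]
R4 ← R4 − (13/15)·R1: [0, -3, 4/5]
R3 ← R3 + (2)·R2: [0, 0, 0]
R4 ← R4 + R2: [0, 0, 0]
2 nonzero rows, so rank(P) = 2.
P has 3 columns; by rank–nullity, nullity = 3 − 2 = 1.

1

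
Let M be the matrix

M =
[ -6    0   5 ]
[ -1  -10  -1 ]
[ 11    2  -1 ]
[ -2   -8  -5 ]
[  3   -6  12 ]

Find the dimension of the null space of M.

0

Row reduce to echelon form.
R2 ← R2 − (1/6)·R1: [0, -10, -11/6]
R3 ← R3 + (11/6)·R1: [0, 2, 49/6]
R4 ← R4 − (1/3)·R1: [0, -8, -20/3]
R5 ← R5 + (1/2)·R1: [0, -6, 29/2]
R3 ← R3 + (1/5)·R2: [0, 0, 39/5]
R4 ← R4 − (4/5)·R2: [0, 0, -26/5]
R5 ← R5 − (3/5)·R2: [0, 0, 78/5]
R4 ← R4 + (2/3)·R3: [0, 0, 0]
R5 ← R5 − (2)·R3: [0, 0, 0]
3 nonzero rows, so rank(M) = 3.
M has 3 columns; by rank–nullity, nullity = 3 − 3 = 0.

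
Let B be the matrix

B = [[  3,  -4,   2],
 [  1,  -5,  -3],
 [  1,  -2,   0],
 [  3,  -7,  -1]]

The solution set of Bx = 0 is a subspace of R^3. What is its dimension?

1

Row reduce to echelon form.
R2 ← R2 − (1/3)·R1: [0, -11/3, -11/3]
R3 ← R3 − (1/3)·R1: [0, -2/3, -2/3]
R4 ← R4 − R1: [0, -3, -3]
R3 ← R3 − (2/11)·R2: [0, 0, 0]
R4 ← R4 − (9/11)·R2: [0, 0, 0]
2 nonzero rows, so rank(B) = 2.
B has 3 columns; by rank–nullity, nullity = 3 − 2 = 1.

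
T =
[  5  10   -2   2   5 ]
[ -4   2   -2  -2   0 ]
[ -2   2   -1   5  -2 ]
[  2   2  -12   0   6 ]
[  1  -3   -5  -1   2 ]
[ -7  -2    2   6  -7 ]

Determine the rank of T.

Row reduce to echelon form.
R2 ← R2 + (4/5)·R1: [0, 10, -18/5, -2/5, 4]
R3 ← R3 + (2/5)·R1: [0, 6, -9/5, 29/5, 0]
R4 ← R4 − (2/5)·R1: [0, -2, -56/5, -4/5, 4]
R5 ← R5 − (1/5)·R1: [0, -5, -23/5, -7/5, 1]
R6 ← R6 + (7/5)·R1: [0, 12, -4/5, 44/5, 0]
R3 ← R3 − (3/5)·R2: [0, 0, 9/25, 151/25, -12/5]
R4 ← R4 + (1/5)·R2: [0, 0, -298/25, -22/25, 24/5]
R5 ← R5 + (1/2)·R2: [0, 0, -32/5, -8/5, 3]
R6 ← R6 − (6/5)·R2: [0, 0, 88/25, 232/25, -24/5]
R4 ← R4 + (298/9)·R3: [0, 0, 0, 1792/9, -224/3]
R5 ← R5 + (160/9)·R3: [0, 0, 0, 952/9, -119/3]
R6 ← R6 − (88/9)·R3: [0, 0, 0, -448/9, 56/3]
R5 ← R5 − (17/32)·R4: [0, 0, 0, 0, 0]
R6 ← R6 + (1/4)·R4: [0, 0, 0, 0, 0]
Echelon form has 4 nonzero rows, so rank(T) = 4.

4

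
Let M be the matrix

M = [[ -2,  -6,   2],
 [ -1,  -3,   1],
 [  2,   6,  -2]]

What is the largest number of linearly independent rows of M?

Row reduce to echelon form.
R2 ← R2 − (1/2)·R1: [0, 0, 0]
R3 ← R3 + R1: [0, 0, 0]
Echelon form has 1 nonzero row, so rank(M) = 1.
The rank gives the maximum number of linearly independent rows: 1.

1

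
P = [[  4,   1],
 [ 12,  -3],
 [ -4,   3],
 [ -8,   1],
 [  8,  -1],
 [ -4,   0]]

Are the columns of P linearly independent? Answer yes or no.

yes

Row reduce P to echelon form.
R2 ← R2 − (3)·R1: [0, -6]
R3 ← R3 + R1: [0, 4]
R4 ← R4 + (2)·R1: [0, 3]
R5 ← R5 − (2)·R1: [0, -3]
R6 ← R6 + R1: [0, 1]
R3 ← R3 + (2/3)·R2: [0, 0]
R4 ← R4 + (1/2)·R2: [0, 0]
R5 ← R5 − (1/2)·R2: [0, 0]
R6 ← R6 + (1/6)·R2: [0, 0]
2 pivots among 2 columns.
Every column is a pivot column, so the columns are linearly independent.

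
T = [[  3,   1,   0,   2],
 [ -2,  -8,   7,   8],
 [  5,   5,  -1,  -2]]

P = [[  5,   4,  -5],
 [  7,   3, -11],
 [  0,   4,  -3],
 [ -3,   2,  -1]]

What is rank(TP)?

First compute TP:
[[ 16,  19, -28],
 [-90,  12,  69],
 [ 66,  27, -75]]
Now row reduce the product.
R2 ← R2 + (45/8)·R1: [0, 951/8, -177/2]
R3 ← R3 − (33/8)·R1: [0, -411/8, 81/2]
R3 ← R3 + (137/317)·R2: [0, 0, 714/317]
3 nonzero rows, so rank(TP) = 3.

3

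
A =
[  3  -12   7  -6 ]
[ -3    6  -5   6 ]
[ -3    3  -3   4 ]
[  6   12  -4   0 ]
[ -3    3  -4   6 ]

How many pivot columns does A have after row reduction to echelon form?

Row reduce to echelon form.
R2 ← R2 + R1: [0, -6, 2, 0]
R3 ← R3 + R1: [0, -9, 4, -2]
R4 ← R4 − (2)·R1: [0, 36, -18, 12]
R5 ← R5 + R1: [0, -9, 3, 0]
R3 ← R3 − (3/2)·R2: [0, 0, 1, -2]
R4 ← R4 + (6)·R2: [0, 0, -6, 12]
R5 ← R5 − (3/2)·R2: [0, 0, 0, 0]
R4 ← R4 + (6)·R3: [0, 0, 0, 0]
Echelon form has 3 nonzero rows, so rank(A) = 3.
Each nonzero row contributes one pivot column: 3 pivot columns.

3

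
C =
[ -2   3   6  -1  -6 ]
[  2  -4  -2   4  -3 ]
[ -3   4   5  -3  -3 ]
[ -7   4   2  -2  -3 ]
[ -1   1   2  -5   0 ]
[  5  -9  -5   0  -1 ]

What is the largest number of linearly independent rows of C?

4

Row reduce to echelon form.
R2 ← R2 + R1: [0, -1, 4, 3, -9]
R3 ← R3 − (3/2)·R1: [0, -1/2, -4, -3/2, 6]
R4 ← R4 − (7/2)·R1: [0, -13/2, -19, 3/2, 18]
R5 ← R5 − (1/2)·R1: [0, -1/2, -1, -9/2, 3]
R6 ← R6 + (5/2)·R1: [0, -3/2, 10, -5/2, -16]
R3 ← R3 − (1/2)·R2: [0, 0, -6, -3, 21/2]
R4 ← R4 − (13/2)·R2: [0, 0, -45, -18, 153/2]
R5 ← R5 − (1/2)·R2: [0, 0, -3, -6, 15/2]
R6 ← R6 − (3/2)·R2: [0, 0, 4, -7, -5/2]
R4 ← R4 − (15/2)·R3: [0, 0, 0, 9/2, -9/4]
R5 ← R5 − (1/2)·R3: [0, 0, 0, -9/2, 9/4]
R6 ← R6 + (2/3)·R3: [0, 0, 0, -9, 9/2]
R5 ← R5 + R4: [0, 0, 0, 0, 0]
R6 ← R6 + (2)·R4: [0, 0, 0, 0, 0]
Echelon form has 4 nonzero rows, so rank(C) = 4.
The rank gives the maximum number of linearly independent rows: 4.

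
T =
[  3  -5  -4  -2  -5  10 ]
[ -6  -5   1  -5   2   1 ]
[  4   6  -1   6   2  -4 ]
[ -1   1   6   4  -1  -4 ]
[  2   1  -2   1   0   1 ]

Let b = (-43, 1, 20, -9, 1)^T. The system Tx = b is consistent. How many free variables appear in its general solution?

2

Row reduce the augmented matrix [T | b].
R2 ← R2 + (2)·R1: [0, -15, -7, -9, -8, 21, -85]
R3 ← R3 − (4/3)·R1: [0, 38/3, 13/3, 26/3, 26/3, -52/3, 232/3]
R4 ← R4 + (1/3)·R1: [0, -2/3, 14/3, 10/3, -8/3, -2/3, -70/3]
R5 ← R5 − (2/3)·R1: [0, 13/3, 2/3, 7/3, 10/3, -17/3, 89/3]
R3 ← R3 + (38/45)·R2: [0, 0, -71/45, 16/15, 86/45, 2/5, 50/9]
R4 ← R4 − (2/45)·R2: [0, 0, 224/45, 56/15, -104/45, -8/5, -176/9]
R5 ← R5 + (13/45)·R2: [0, 0, -61/45, -4/15, 46/45, 2/5, 46/9]
R4 ← R4 + (224/71)·R3: [0, 0, 0, 504/71, 264/71, -24/71, -144/71]
R5 ← R5 − (61/71)·R3: [0, 0, 0, -84/71, -44/71, 4/71, 24/71]
R5 ← R5 + (1/6)·R4: [0, 0, 0, 0, 0, 0, 0]
The echelon form has 4 nonzero rows, and every pivot lies in the first 6 columns, so rank(T) = rank([T|b]) = 4.
The system is consistent.
Free variables = (unknowns) − (rank) = 6 − 4 = 2.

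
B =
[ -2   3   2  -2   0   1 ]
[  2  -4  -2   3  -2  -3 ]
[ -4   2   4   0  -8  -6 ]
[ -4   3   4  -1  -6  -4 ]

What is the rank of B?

Row reduce to echelon form.
R2 ← R2 + R1: [0, -1, 0, 1, -2, -2]
R3 ← R3 − (2)·R1: [0, -4, 0, 4, -8, -8]
R4 ← R4 − (2)·R1: [0, -3, 0, 3, -6, -6]
R3 ← R3 − (4)·R2: [0, 0, 0, 0, 0, 0]
R4 ← R4 − (3)·R2: [0, 0, 0, 0, 0, 0]
Echelon form has 2 nonzero rows, so rank(B) = 2.

2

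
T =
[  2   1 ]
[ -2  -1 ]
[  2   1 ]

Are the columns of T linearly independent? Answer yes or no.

Row reduce T to echelon form.
R2 ← R2 + R1: [0, 0]
R3 ← R3 − R1: [0, 0]
1 pivot among 2 columns.
Only 1 < 2 pivot columns, so the columns are linearly dependent.

no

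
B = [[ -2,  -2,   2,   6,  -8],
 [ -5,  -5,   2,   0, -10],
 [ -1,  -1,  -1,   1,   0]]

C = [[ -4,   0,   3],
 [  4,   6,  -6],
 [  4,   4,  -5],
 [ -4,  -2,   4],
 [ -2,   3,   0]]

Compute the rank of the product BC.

2

First compute BC:
[[  0, -40,  20],
 [ 28, -52,   5],
 [ -8, -12,  12]]
Now row reduce the product.
Swap R1 ↔ R2
R3 ← R3 + (2/7)·R1: [0, -188/7, 94/7]
R3 ← R3 − (47/70)·R2: [0, 0, 0]
2 nonzero rows, so rank(BC) = 2.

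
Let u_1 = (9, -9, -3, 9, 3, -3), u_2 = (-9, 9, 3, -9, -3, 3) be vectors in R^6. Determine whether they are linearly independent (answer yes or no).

Form the matrix with these vectors as rows and row reduce.
R2 ← R2 + R1: [0, 0, 0, 0, 0, 0]
1 nonzero row, so the 2 vectors span a space of dimension 1.
Since 1 < 2, the vectors are linearly dependent.

no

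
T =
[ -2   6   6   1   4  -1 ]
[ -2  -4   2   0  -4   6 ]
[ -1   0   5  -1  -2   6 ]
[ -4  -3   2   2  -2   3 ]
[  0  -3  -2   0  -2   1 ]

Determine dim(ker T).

Row reduce to echelon form.
R2 ← R2 − R1: [0, -10, -4, -1, -8, 7]
R3 ← R3 − (1/2)·R1: [0, -3, 2, -3/2, -4, 13/2]
R4 ← R4 − (2)·R1: [0, -15, -10, 0, -10, 5]
R3 ← R3 − (3/10)·R2: [0, 0, 16/5, -6/5, -8/5, 22/5]
R4 ← R4 − (3/2)·R2: [0, 0, -4, 3/2, 2, -11/2]
R5 ← R5 − (3/10)·R2: [0, 0, -4/5, 3/10, 2/5, -11/10]
R4 ← R4 + (5/4)·R3: [0, 0, 0, 0, 0, 0]
R5 ← R5 + (1/4)·R3: [0, 0, 0, 0, 0, 0]
3 nonzero rows, so rank(T) = 3.
T has 6 columns; by rank–nullity, nullity = 6 − 3 = 3.

3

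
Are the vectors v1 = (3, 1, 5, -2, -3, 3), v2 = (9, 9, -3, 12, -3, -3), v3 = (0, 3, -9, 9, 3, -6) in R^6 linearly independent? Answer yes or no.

Form the matrix with these vectors as rows and row reduce.
R2 ← R2 − (3)·R1: [0, 6, -18, 18, 6, -12]
R3 ← R3 − (1/2)·R2: [0, 0, 0, 0, 0, 0]
2 nonzero rows, so the 3 vectors span a space of dimension 2.
Since 2 < 3, the vectors are linearly dependent.

no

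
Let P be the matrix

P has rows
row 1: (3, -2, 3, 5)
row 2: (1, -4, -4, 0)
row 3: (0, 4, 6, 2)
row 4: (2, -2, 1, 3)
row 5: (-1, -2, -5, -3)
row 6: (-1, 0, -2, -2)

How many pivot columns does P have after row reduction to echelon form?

Row reduce to echelon form.
R2 ← R2 − (1/3)·R1: [0, -10/3, -5, -5/3]
R4 ← R4 − (2/3)·R1: [0, -2/3, -1, -1/3]
R5 ← R5 + (1/3)·R1: [0, -8/3, -4, -4/3]
R6 ← R6 + (1/3)·R1: [0, -2/3, -1, -1/3]
R3 ← R3 + (6/5)·R2: [0, 0, 0, 0]
R4 ← R4 − (1/5)·R2: [0, 0, 0, 0]
R5 ← R5 − (4/5)·R2: [0, 0, 0, 0]
R6 ← R6 − (1/5)·R2: [0, 0, 0, 0]
Echelon form has 2 nonzero rows, so rank(P) = 2.
Each nonzero row contributes one pivot column: 2 pivot columns.

2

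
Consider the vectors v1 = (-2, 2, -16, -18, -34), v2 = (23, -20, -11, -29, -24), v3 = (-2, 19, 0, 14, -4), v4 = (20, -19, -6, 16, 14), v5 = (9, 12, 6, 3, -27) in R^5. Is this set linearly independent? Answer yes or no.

Form the matrix with these vectors as rows and row reduce.
R2 ← R2 + (23/2)·R1: [0, 3, -195, -236, -415]
R3 ← R3 − R1: [0, 17, 16, 32, 30]
R4 ← R4 + (10)·R1: [0, 1, -166, -164, -326]
R5 ← R5 + (9/2)·R1: [0, 21, -66, -78, -180]
R3 ← R3 − (17/3)·R2: [0, 0, 1121, 4108/3, 7145/3]
R4 ← R4 − (1/3)·R2: [0, 0, -101, -256/3, -563/3]
R5 ← R5 − (7)·R2: [0, 0, 1299, 1574, 2725]
R4 ← R4 + (101/1121)·R3: [0, 0, 0, 42644/1121, 30174/1121]
R5 ← R5 − (1299/1121)·R3: [0, 0, 0, -14310/1121, -39060/1121]
R5 ← R5 + (7155/21322)·R4: [0, 0, 0, 0, -275175/10661]
5 nonzero rows, so the 5 vectors span a space of dimension 5.
Since 5 = 5, the vectors are linearly independent.

yes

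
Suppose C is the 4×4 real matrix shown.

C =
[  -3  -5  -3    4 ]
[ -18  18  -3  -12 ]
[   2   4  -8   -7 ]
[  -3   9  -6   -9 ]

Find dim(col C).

4

Row reduce to echelon form.
R2 ← R2 − (6)·R1: [0, 48, 15, -36]
R3 ← R3 + (2/3)·R1: [0, 2/3, -10, -13/3]
R4 ← R4 − R1: [0, 14, -3, -13]
R3 ← R3 − (1/72)·R2: [0, 0, -245/24, -23/6]
R4 ← R4 − (7/24)·R2: [0, 0, -59/8, -5/2]
R4 ← R4 − (177/245)·R3: [0, 0, 0, 66/245]
Echelon form has 4 nonzero rows, so rank(C) = 4.
The column space has dimension equal to the rank: 4.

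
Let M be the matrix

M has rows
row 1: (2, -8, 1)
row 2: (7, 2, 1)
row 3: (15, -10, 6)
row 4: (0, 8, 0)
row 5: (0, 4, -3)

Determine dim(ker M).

Row reduce to echelon form.
R2 ← R2 − (7/2)·R1: [0, 30, -5/2]
R3 ← R3 − (15/2)·R1: [0, 50, -3/2]
R3 ← R3 − (5/3)·R2: [0, 0, 8/3]
R4 ← R4 − (4/15)·R2: [0, 0, 2/3]
R5 ← R5 − (2/15)·R2: [0, 0, -8/3]
R4 ← R4 − (1/4)·R3: [0, 0, 0]
R5 ← R5 + R3: [0, 0, 0]
3 nonzero rows, so rank(M) = 3.
M has 3 columns; by rank–nullity, nullity = 3 − 3 = 0.

0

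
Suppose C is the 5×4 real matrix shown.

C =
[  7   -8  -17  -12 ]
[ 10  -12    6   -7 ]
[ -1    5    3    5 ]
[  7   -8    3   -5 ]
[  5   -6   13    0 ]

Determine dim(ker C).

1

Row reduce to echelon form.
R2 ← R2 − (10/7)·R1: [0, -4/7, 212/7, 71/7]
R3 ← R3 + (1/7)·R1: [0, 27/7, 4/7, 23/7]
R4 ← R4 − R1: [0, 0, 20, 7]
R5 ← R5 − (5/7)·R1: [0, -2/7, 176/7, 60/7]
R3 ← R3 + (27/4)·R2: [0, 0, 205, 287/4]
R5 ← R5 − (1/2)·R2: [0, 0, 10, 7/2]
R4 ← R4 − (4/41)·R3: [0, 0, 0, 0]
R5 ← R5 − (2/41)·R3: [0, 0, 0, 0]
3 nonzero rows, so rank(C) = 3.
C has 4 columns; by rank–nullity, nullity = 4 − 3 = 1.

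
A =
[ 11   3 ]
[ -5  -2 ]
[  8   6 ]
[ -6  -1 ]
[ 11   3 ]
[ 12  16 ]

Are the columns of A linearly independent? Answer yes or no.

yes

Row reduce A to echelon form.
R2 ← R2 + (5/11)·R1: [0, -7/11]
R3 ← R3 − (8/11)·R1: [0, 42/11]
R4 ← R4 + (6/11)·R1: [0, 7/11]
R5 ← R5 − R1: [0, 0]
R6 ← R6 − (12/11)·R1: [0, 140/11]
R3 ← R3 + (6)·R2: [0, 0]
R4 ← R4 + R2: [0, 0]
R6 ← R6 + (20)·R2: [0, 0]
2 pivots among 2 columns.
Every column is a pivot column, so the columns are linearly independent.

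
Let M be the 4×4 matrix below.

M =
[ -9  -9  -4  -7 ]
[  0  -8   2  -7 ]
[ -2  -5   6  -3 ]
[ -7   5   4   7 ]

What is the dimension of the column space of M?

3

Row reduce to echelon form.
R3 ← R3 − (2/9)·R1: [0, -3, 62/9, -13/9]
R4 ← R4 − (7/9)·R1: [0, 12, 64/9, 112/9]
R3 ← R3 − (3/8)·R2: [0, 0, 221/36, 85/72]
R4 ← R4 + (3/2)·R2: [0, 0, 91/9, 35/18]
R4 ← R4 − (28/17)·R3: [0, 0, 0, 0]
Echelon form has 3 nonzero rows, so rank(M) = 3.
The column space has dimension equal to the rank: 3.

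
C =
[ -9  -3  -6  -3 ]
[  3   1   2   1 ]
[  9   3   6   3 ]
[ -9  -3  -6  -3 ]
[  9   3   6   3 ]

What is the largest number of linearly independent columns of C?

1

Row reduce to echelon form.
R2 ← R2 + (1/3)·R1: [0, 0, 0, 0]
R3 ← R3 + R1: [0, 0, 0, 0]
R4 ← R4 − R1: [0, 0, 0, 0]
R5 ← R5 + R1: [0, 0, 0, 0]
Echelon form has 1 nonzero row, so rank(C) = 1.
The rank gives the maximum number of linearly independent columns: 1.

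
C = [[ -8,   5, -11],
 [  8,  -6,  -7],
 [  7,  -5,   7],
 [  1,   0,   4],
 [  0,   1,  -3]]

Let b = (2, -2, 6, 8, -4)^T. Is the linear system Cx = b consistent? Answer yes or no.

no

Row reduce the augmented matrix [C | b].
R2 ← R2 + R1: [0, -1, -18, 0]
R3 ← R3 + (7/8)·R1: [0, -5/8, -21/8, 31/4]
R4 ← R4 + (1/8)·R1: [0, 5/8, 21/8, 33/4]
R3 ← R3 − (5/8)·R2: [0, 0, 69/8, 31/4]
R4 ← R4 + (5/8)·R2: [0, 0, -69/8, 33/4]
R5 ← R5 + R2: [0, 0, -21, -4]
R4 ← R4 + R3: [0, 0, 0, 16]
R5 ← R5 + (56/23)·R3: [0, 0, 0, 342/23]
R5 ← R5 − (171/184)·R4: [0, 0, 0, 0]
The echelon form has 4 nonzero rows; the last pivot sits in the augmented column, so rank(C) = 3 but rank([C|b]) = 4.
Since the ranks differ, the system is inconsistent.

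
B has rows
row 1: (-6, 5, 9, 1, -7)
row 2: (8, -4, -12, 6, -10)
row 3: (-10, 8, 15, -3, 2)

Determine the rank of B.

3

Row reduce to echelon form.
R2 ← R2 + (4/3)·R1: [0, 8/3, 0, 22/3, -58/3]
R3 ← R3 − (5/3)·R1: [0, -1/3, 0, -14/3, 41/3]
R3 ← R3 + (1/8)·R2: [0, 0, 0, -15/4, 45/4]
Echelon form has 3 nonzero rows, so rank(B) = 3.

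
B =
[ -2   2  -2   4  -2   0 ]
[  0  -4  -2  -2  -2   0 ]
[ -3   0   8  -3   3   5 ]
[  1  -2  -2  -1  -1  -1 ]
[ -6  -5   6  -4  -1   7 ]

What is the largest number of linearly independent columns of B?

Row reduce to echelon form.
R3 ← R3 − (3/2)·R1: [0, -3, 11, -9, 6, 5]
R4 ← R4 + (1/2)·R1: [0, -1, -3, 1, -2, -1]
R5 ← R5 − (3)·R1: [0, -11, 12, -16, 5, 7]
R3 ← R3 − (3/4)·R2: [0, 0, 25/2, -15/2, 15/2, 5]
R4 ← R4 − (1/4)·R2: [0, 0, -5/2, 3/2, -3/2, -1]
R5 ← R5 − (11/4)·R2: [0, 0, 35/2, -21/2, 21/2, 7]
R4 ← R4 + (1/5)·R3: [0, 0, 0, 0, 0, 0]
R5 ← R5 − (7/5)·R3: [0, 0, 0, 0, 0, 0]
Echelon form has 3 nonzero rows, so rank(B) = 3.
The rank gives the maximum number of linearly independent columns: 3.

3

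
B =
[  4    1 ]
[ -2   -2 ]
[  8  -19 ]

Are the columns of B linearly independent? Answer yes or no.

Row reduce B to echelon form.
R2 ← R2 + (1/2)·R1: [0, -3/2]
R3 ← R3 − (2)·R1: [0, -21]
R3 ← R3 − (14)·R2: [0, 0]
2 pivots among 2 columns.
Every column is a pivot column, so the columns are linearly independent.

yes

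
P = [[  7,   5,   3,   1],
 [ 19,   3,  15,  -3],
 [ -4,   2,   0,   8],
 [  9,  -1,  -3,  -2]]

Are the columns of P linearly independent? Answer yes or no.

Row reduce P to echelon form.
R2 ← R2 − (19/7)·R1: [0, -74/7, 48/7, -40/7]
R3 ← R3 + (4/7)·R1: [0, 34/7, 12/7, 60/7]
R4 ← R4 − (9/7)·R1: [0, -52/7, -48/7, -23/7]
R3 ← R3 + (17/37)·R2: [0, 0, 180/37, 220/37]
R4 ← R4 − (26/37)·R2: [0, 0, -432/37, 27/37]
R4 ← R4 + (12/5)·R3: [0, 0, 0, 15]
4 pivots among 4 columns.
Every column is a pivot column, so the columns are linearly independent.

yes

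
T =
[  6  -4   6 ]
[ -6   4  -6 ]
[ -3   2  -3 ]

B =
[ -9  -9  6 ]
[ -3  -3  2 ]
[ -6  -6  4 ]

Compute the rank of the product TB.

First compute TB:
[[-78, -78,  52],
 [ 78,  78, -52],
 [ 39,  39, -26]]
Now row reduce the product.
R2 ← R2 + R1: [0, 0, 0]
R3 ← R3 + (1/2)·R1: [0, 0, 0]
1 nonzero row, so rank(TB) = 1.

1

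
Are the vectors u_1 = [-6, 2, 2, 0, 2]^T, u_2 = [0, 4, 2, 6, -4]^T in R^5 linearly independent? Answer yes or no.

yes

Form the matrix with these vectors as rows and row reduce.
2 nonzero rows, so the 2 vectors span a space of dimension 2.
Since 2 = 2, the vectors are linearly independent.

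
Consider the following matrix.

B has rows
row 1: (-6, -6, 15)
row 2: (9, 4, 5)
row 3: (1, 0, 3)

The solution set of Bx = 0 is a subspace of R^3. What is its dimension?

1

Row reduce to echelon form.
R2 ← R2 + (3/2)·R1: [0, -5, 55/2]
R3 ← R3 + (1/6)·R1: [0, -1, 11/2]
R3 ← R3 − (1/5)·R2: [0, 0, 0]
2 nonzero rows, so rank(B) = 2.
B has 3 columns; by rank–nullity, nullity = 3 − 2 = 1.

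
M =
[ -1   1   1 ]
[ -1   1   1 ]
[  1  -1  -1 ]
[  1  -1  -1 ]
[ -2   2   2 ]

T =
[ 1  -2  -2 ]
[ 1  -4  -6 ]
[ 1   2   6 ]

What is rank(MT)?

First compute MT:
[[  1,   0,   2],
 [  1,   0,   2],
 [ -1,   0,  -2],
 [ -1,   0,  -2],
 [  2,   0,   4]]
Now row reduce the product.
R2 ← R2 − R1: [0, 0, 0]
R3 ← R3 + R1: [0, 0, 0]
R4 ← R4 + R1: [0, 0, 0]
R5 ← R5 − (2)·R1: [0, 0, 0]
1 nonzero row, so rank(MT) = 1.

1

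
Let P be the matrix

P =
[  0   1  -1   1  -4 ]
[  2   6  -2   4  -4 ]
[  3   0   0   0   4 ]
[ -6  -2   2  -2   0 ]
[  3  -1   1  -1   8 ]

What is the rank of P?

Row reduce to echelon form.
Swap R1 ↔ R2
R3 ← R3 − (3/2)·R1: [0, -9, 3, -6, 10]
R4 ← R4 + (3)·R1: [0, 16, -4, 10, -12]
R5 ← R5 − (3/2)·R1: [0, -10, 4, -7, 14]
R3 ← R3 + (9)·R2: [0, 0, -6, 3, -26]
R4 ← R4 − (16)·R2: [0, 0, 12, -6, 52]
R5 ← R5 + (10)·R2: [0, 0, -6, 3, -26]
R4 ← R4 + (2)·R3: [0, 0, 0, 0, 0]
R5 ← R5 − R3: [0, 0, 0, 0, 0]
Echelon form has 3 nonzero rows, so rank(P) = 3.

3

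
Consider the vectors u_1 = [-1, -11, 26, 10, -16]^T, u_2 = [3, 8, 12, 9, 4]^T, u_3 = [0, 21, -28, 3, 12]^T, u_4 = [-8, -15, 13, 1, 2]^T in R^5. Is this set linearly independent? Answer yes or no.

yes

Form the matrix with these vectors as rows and row reduce.
R2 ← R2 + (3)·R1: [0, -25, 90, 39, -44]
R4 ← R4 − (8)·R1: [0, 73, -195, -79, 130]
R3 ← R3 + (21/25)·R2: [0, 0, 238/5, 894/25, -624/25]
R4 ← R4 + (73/25)·R2: [0, 0, 339/5, 872/25, 38/25]
R4 ← R4 − (339/238)·R3: [0, 0, 0, -9553/595, 22058/595]
4 nonzero rows, so the 4 vectors span a space of dimension 4.
Since 4 = 4, the vectors are linearly independent.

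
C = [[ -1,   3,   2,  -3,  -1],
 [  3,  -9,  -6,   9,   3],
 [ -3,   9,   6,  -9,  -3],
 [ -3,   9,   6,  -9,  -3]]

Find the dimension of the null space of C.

4

Row reduce to echelon form.
R2 ← R2 + (3)·R1: [0, 0, 0, 0, 0]
R3 ← R3 − (3)·R1: [0, 0, 0, 0, 0]
R4 ← R4 − (3)·R1: [0, 0, 0, 0, 0]
1 nonzero row, so rank(C) = 1.
C has 5 columns; by rank–nullity, nullity = 5 − 1 = 4.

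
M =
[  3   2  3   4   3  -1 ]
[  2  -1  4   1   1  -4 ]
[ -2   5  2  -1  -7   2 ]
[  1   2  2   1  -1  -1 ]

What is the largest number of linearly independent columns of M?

4

Row reduce to echelon form.
R2 ← R2 − (2/3)·R1: [0, -7/3, 2, -5/3, -1, -10/3]
R3 ← R3 + (2/3)·R1: [0, 19/3, 4, 5/3, -5, 4/3]
R4 ← R4 − (1/3)·R1: [0, 4/3, 1, -1/3, -2, -2/3]
R3 ← R3 + (19/7)·R2: [0, 0, 66/7, -20/7, -54/7, -54/7]
R4 ← R4 + (4/7)·R2: [0, 0, 15/7, -9/7, -18/7, -18/7]
R4 ← R4 − (5/22)·R3: [0, 0, 0, -7/11, -9/11, -9/11]
Echelon form has 4 nonzero rows, so rank(M) = 4.
The rank gives the maximum number of linearly independent columns: 4.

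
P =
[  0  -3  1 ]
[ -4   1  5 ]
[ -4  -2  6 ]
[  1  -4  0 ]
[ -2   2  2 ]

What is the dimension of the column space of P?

2

Row reduce to echelon form.
Swap R1 ↔ R2
R3 ← R3 − R1: [0, -3, 1]
R4 ← R4 + (1/4)·R1: [0, -15/4, 5/4]
R5 ← R5 − (1/2)·R1: [0, 3/2, -1/2]
R3 ← R3 − R2: [0, 0, 0]
R4 ← R4 − (5/4)·R2: [0, 0, 0]
R5 ← R5 + (1/2)·R2: [0, 0, 0]
Echelon form has 2 nonzero rows, so rank(P) = 2.
The column space has dimension equal to the rank: 2.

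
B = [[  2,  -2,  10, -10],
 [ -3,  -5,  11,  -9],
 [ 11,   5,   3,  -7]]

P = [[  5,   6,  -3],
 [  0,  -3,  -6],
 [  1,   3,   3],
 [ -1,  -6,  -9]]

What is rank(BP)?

2

First compute BP:
[[ 30, 108, 126],
 [  5,  84, 153],
 [ 65, 102,   9]]
Now row reduce the product.
R2 ← R2 − (1/6)·R1: [0, 66, 132]
R3 ← R3 − (13/6)·R1: [0, -132, -264]
R3 ← R3 + (2)·R2: [0, 0, 0]
2 nonzero rows, so rank(BP) = 2.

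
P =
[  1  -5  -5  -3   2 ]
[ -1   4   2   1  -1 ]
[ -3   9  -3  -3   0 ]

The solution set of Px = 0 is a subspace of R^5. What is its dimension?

Row reduce to echelon form.
R2 ← R2 + R1: [0, -1, -3, -2, 1]
R3 ← R3 + (3)·R1: [0, -6, -18, -12, 6]
R3 ← R3 − (6)·R2: [0, 0, 0, 0, 0]
2 nonzero rows, so rank(P) = 2.
P has 5 columns; by rank–nullity, nullity = 5 − 2 = 3.

3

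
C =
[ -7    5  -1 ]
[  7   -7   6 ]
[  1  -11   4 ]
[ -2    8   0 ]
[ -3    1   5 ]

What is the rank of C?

Row reduce to echelon form.
R2 ← R2 + R1: [0, -2, 5]
R3 ← R3 + (1/7)·R1: [0, -72/7, 27/7]
R4 ← R4 − (2/7)·R1: [0, 46/7, 2/7]
R5 ← R5 − (3/7)·R1: [0, -8/7, 38/7]
R3 ← R3 − (36/7)·R2: [0, 0, -153/7]
R4 ← R4 + (23/7)·R2: [0, 0, 117/7]
R5 ← R5 − (4/7)·R2: [0, 0, 18/7]
R4 ← R4 + (13/17)·R3: [0, 0, 0]
R5 ← R5 + (2/17)·R3: [0, 0, 0]
Echelon form has 3 nonzero rows, so rank(C) = 3.

3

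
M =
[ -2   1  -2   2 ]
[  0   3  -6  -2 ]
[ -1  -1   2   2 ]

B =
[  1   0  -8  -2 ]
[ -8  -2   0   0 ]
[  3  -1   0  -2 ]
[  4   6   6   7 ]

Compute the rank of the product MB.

2

First compute MB:
[[ -8,  12,  28,  22],
 [-50, -12, -12,  -2],
 [ 21,  12,  20,  12]]
Now row reduce the product.
R2 ← R2 − (25/4)·R1: [0, -87, -187, -279/2]
R3 ← R3 + (21/8)·R1: [0, 87/2, 187/2, 279/4]
R3 ← R3 + (1/2)·R2: [0, 0, 0, 0]
2 nonzero rows, so rank(MB) = 2.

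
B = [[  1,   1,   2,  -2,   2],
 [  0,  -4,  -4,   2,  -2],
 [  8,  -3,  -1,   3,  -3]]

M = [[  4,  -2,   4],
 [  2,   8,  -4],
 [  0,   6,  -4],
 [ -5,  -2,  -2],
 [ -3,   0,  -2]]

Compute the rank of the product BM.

First compute BM:
[[ 10,  22,  -8],
 [-12, -60,  32],
 [ 20, -52,  48]]
Now row reduce the product.
R2 ← R2 + (6/5)·R1: [0, -168/5, 112/5]
R3 ← R3 − (2)·R1: [0, -96, 64]
R3 ← R3 − (20/7)·R2: [0, 0, 0]
2 nonzero rows, so rank(BM) = 2.

2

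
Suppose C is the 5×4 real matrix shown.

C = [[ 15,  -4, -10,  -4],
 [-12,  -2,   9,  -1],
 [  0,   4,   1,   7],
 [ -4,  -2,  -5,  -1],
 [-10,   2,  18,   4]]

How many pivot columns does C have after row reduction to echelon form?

Row reduce to echelon form.
R2 ← R2 + (4/5)·R1: [0, -26/5, 1, -21/5]
R4 ← R4 + (4/15)·R1: [0, -46/15, -23/3, -31/15]
R5 ← R5 + (2/3)·R1: [0, -2/3, 34/3, 4/3]
R3 ← R3 + (10/13)·R2: [0, 0, 23/13, 49/13]
R4 ← R4 − (23/39)·R2: [0, 0, -322/39, 16/39]
R5 ← R5 − (5/39)·R2: [0, 0, 437/39, 73/39]
R4 ← R4 + (14/3)·R3: [0, 0, 0, 18]
R5 ← R5 − (19/3)·R3: [0, 0, 0, -22]
R5 ← R5 + (11/9)·R4: [0, 0, 0, 0]
Echelon form has 4 nonzero rows, so rank(C) = 4.
Each nonzero row contributes one pivot column: 4 pivot columns.

4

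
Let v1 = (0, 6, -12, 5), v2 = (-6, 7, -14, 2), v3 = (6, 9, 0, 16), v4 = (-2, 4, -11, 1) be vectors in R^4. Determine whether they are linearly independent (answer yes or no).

yes

Form the matrix with these vectors as rows and row reduce.
Swap R1 ↔ R2
R3 ← R3 + R1: [0, 16, -14, 18]
R4 ← R4 − (1/3)·R1: [0, 5/3, -19/3, 1/3]
R3 ← R3 − (8/3)·R2: [0, 0, 18, 14/3]
R4 ← R4 − (5/18)·R2: [0, 0, -3, -19/18]
R4 ← R4 + (1/6)·R3: [0, 0, 0, -5/18]
4 nonzero rows, so the 4 vectors span a space of dimension 4.
Since 4 = 4, the vectors are linearly independent.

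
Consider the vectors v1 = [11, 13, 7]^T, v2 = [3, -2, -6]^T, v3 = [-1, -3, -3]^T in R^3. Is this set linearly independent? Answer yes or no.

yes

Form the matrix with these vectors as rows and row reduce.
R2 ← R2 − (3/11)·R1: [0, -61/11, -87/11]
R3 ← R3 + (1/11)·R1: [0, -20/11, -26/11]
R3 ← R3 − (20/61)·R2: [0, 0, 14/61]
3 nonzero rows, so the 3 vectors span a space of dimension 3.
Since 3 = 3, the vectors are linearly independent.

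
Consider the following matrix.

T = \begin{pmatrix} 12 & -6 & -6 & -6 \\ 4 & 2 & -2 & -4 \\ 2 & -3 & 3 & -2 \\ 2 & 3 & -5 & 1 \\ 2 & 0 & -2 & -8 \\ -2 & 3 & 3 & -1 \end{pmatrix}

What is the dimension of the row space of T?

4

Row reduce to echelon form.
R2 ← R2 − (1/3)·R1: [0, 4, 0, -2]
R3 ← R3 − (1/6)·R1: [0, -2, 4, -1]
R4 ← R4 − (1/6)·R1: [0, 4, -4, 2]
R5 ← R5 − (1/6)·R1: [0, 1, -1, -7]
R6 ← R6 + (1/6)·R1: [0, 2, 2, -2]
R3 ← R3 + (1/2)·R2: [0, 0, 4, -2]
R4 ← R4 − R2: [0, 0, -4, 4]
R5 ← R5 − (1/4)·R2: [0, 0, -1, -13/2]
R6 ← R6 − (1/2)·R2: [0, 0, 2, -1]
R4 ← R4 + R3: [0, 0, 0, 2]
R5 ← R5 + (1/4)·R3: [0, 0, 0, -7]
R6 ← R6 − (1/2)·R3: [0, 0, 0, 0]
R5 ← R5 + (7/2)·R4: [0, 0, 0, 0]
Echelon form has 4 nonzero rows, so rank(T) = 4.
The row space has dimension equal to the rank: 4.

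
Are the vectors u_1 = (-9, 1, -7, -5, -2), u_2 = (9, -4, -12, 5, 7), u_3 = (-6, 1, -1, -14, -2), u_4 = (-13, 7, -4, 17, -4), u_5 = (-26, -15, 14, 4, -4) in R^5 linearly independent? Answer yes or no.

Form the matrix with these vectors as rows and row reduce.
R2 ← R2 + R1: [0, -3, -19, 0, 5]
R3 ← R3 − (2/3)·R1: [0, 1/3, 11/3, -32/3, -2/3]
R4 ← R4 − (13/9)·R1: [0, 50/9, 55/9, 218/9, -10/9]
R5 ← R5 − (26/9)·R1: [0, -161/9, 308/9, 166/9, 16/9]
R3 ← R3 + (1/9)·R2: [0, 0, 14/9, -32/3, -1/9]
R4 ← R4 + (50/27)·R2: [0, 0, -785/27, 218/9, 220/27]
R5 ← R5 − (161/27)·R2: [0, 0, 3983/27, 166/9, -757/27]
R4 ← R4 + (785/42)·R3: [0, 0, 0, -1226/7, 85/14]
R5 ← R5 − (569/6)·R3: [0, 0, 0, 1030, -35/2]
R5 ← R5 + (3605/613)·R4: [0, 0, 0, 0, 11160/613]
5 nonzero rows, so the 5 vectors span a space of dimension 5.
Since 5 = 5, the vectors are linearly independent.

yes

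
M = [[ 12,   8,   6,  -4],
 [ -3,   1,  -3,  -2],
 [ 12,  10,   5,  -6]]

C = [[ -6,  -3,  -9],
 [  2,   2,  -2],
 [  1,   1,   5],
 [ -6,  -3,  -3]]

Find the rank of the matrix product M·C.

First compute MC:
[[-26,  -2, -82],
 [ 29,  14,  16],
 [-11,   7, -85]]
Now row reduce the product.
R2 ← R2 + (29/26)·R1: [0, 153/13, -981/13]
R3 ← R3 − (11/26)·R1: [0, 102/13, -654/13]
R3 ← R3 − (2/3)·R2: [0, 0, 0]
2 nonzero rows, so rank(MC) = 2.

2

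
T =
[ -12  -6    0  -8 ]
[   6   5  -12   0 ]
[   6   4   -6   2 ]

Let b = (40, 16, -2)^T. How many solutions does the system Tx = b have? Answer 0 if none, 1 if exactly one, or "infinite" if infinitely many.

Row reduce the augmented matrix [T | b].
R2 ← R2 + (1/2)·R1: [0, 2, -12, -4, 36]
R3 ← R3 + (1/2)·R1: [0, 1, -6, -2, 18]
R3 ← R3 − (1/2)·R2: [0, 0, 0, 0, 0]
The echelon form has 2 nonzero rows, and every pivot lies in the first 4 columns, so rank(T) = rank([T|b]) = 2.
The system is consistent.
rank = 2 < 4 unknowns, so there are infinitely many solutions.

infinite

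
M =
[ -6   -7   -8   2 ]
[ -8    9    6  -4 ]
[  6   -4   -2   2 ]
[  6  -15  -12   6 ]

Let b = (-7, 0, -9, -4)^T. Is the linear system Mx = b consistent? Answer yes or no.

no

Row reduce the augmented matrix [M | b].
R2 ← R2 − (4/3)·R1: [0, 55/3, 50/3, -20/3, 28/3]
R3 ← R3 + R1: [0, -11, -10, 4, -16]
R4 ← R4 + R1: [0, -22, -20, 8, -11]
R3 ← R3 + (3/5)·R2: [0, 0, 0, 0, -52/5]
R4 ← R4 + (6/5)·R2: [0, 0, 0, 0, 1/5]
R4 ← R4 + (1/52)·R3: [0, 0, 0, 0, 0]
The echelon form has 3 nonzero rows; the last pivot sits in the augmented column, so rank(M) = 2 but rank([M|b]) = 3.
Since the ranks differ, the system is inconsistent.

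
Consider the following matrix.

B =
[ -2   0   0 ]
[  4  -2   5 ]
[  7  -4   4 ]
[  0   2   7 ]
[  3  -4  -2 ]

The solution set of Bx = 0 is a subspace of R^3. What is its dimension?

0

Row reduce to echelon form.
R2 ← R2 + (2)·R1: [0, -2, 5]
R3 ← R3 + (7/2)·R1: [0, -4, 4]
R5 ← R5 + (3/2)·R1: [0, -4, -2]
R3 ← R3 − (2)·R2: [0, 0, -6]
R4 ← R4 + R2: [0, 0, 12]
R5 ← R5 − (2)·R2: [0, 0, -12]
R4 ← R4 + (2)·R3: [0, 0, 0]
R5 ← R5 − (2)·R3: [0, 0, 0]
3 nonzero rows, so rank(B) = 3.
B has 3 columns; by rank–nullity, nullity = 3 − 3 = 0.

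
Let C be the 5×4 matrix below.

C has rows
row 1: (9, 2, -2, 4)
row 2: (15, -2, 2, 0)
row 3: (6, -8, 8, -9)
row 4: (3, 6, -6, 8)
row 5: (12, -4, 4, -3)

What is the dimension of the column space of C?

Row reduce to echelon form.
R2 ← R2 − (5/3)·R1: [0, -16/3, 16/3, -20/3]
R3 ← R3 − (2/3)·R1: [0, -28/3, 28/3, -35/3]
R4 ← R4 − (1/3)·R1: [0, 16/3, -16/3, 20/3]
R5 ← R5 − (4/3)·R1: [0, -20/3, 20/3, -25/3]
R3 ← R3 − (7/4)·R2: [0, 0, 0, 0]
R4 ← R4 + R2: [0, 0, 0, 0]
R5 ← R5 − (5/4)·R2: [0, 0, 0, 0]
Echelon form has 2 nonzero rows, so rank(C) = 2.
The column space has dimension equal to the rank: 2.

2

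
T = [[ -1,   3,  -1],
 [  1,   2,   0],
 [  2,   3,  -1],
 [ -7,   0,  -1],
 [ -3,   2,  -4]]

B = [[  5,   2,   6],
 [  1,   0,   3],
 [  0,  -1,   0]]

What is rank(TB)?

3

First compute TB:
[[ -2,  -1,   3],
 [  7,   2,  12],
 [ 13,   5,  21],
 [-35, -13, -42],
 [-13,  -2, -12]]
Now row reduce the product.
R2 ← R2 + (7/2)·R1: [0, -3/2, 45/2]
R3 ← R3 + (13/2)·R1: [0, -3/2, 81/2]
R4 ← R4 − (35/2)·R1: [0, 9/2, -189/2]
R5 ← R5 − (13/2)·R1: [0, 9/2, -63/2]
R3 ← R3 − R2: [0, 0, 18]
R4 ← R4 + (3)·R2: [0, 0, -27]
R5 ← R5 + (3)·R2: [0, 0, 36]
R4 ← R4 + (3/2)·R3: [0, 0, 0]
R5 ← R5 − (2)·R3: [0, 0, 0]
3 nonzero rows, so rank(TB) = 3.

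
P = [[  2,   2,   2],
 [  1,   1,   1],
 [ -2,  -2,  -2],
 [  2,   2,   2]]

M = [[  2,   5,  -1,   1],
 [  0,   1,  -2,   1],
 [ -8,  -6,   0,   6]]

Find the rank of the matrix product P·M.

First compute PM:
[[-12,   0,  -6,  16],
 [ -6,   0,  -3,   8],
 [ 12,   0,   6, -16],
 [-12,   0,  -6,  16]]
Now row reduce the product.
R2 ← R2 − (1/2)·R1: [0, 0, 0, 0]
R3 ← R3 + R1: [0, 0, 0, 0]
R4 ← R4 − R1: [0, 0, 0, 0]
1 nonzero row, so rank(PM) = 1.

1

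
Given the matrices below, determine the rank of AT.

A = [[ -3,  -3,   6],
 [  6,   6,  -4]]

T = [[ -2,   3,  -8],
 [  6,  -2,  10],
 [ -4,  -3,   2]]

First compute AT:
[[-36, -21,   6],
 [ 40,  18,   4]]
Now row reduce the product.
R2 ← R2 + (10/9)·R1: [0, -16/3, 32/3]
2 nonzero rows, so rank(AT) = 2.

2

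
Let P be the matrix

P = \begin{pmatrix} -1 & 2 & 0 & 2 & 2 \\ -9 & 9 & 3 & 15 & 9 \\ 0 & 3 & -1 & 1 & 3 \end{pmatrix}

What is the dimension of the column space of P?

2

Row reduce to echelon form.
R2 ← R2 − (9)·R1: [0, -9, 3, -3, -9]
R3 ← R3 + (1/3)·R2: [0, 0, 0, 0, 0]
Echelon form has 2 nonzero rows, so rank(P) = 2.
The column space has dimension equal to the rank: 2.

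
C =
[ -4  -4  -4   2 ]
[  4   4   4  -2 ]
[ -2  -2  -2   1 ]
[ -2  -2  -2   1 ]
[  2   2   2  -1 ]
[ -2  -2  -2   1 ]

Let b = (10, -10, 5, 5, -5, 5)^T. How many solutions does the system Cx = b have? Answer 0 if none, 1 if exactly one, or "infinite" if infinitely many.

infinite

Row reduce the augmented matrix [C | b].
R2 ← R2 + R1: [0, 0, 0, 0, 0]
R3 ← R3 − (1/2)·R1: [0, 0, 0, 0, 0]
R4 ← R4 − (1/2)·R1: [0, 0, 0, 0, 0]
R5 ← R5 + (1/2)·R1: [0, 0, 0, 0, 0]
R6 ← R6 − (1/2)·R1: [0, 0, 0, 0, 0]
The echelon form has 1 nonzero rows, and every pivot lies in the first 4 columns, so rank(C) = rank([C|b]) = 1.
The system is consistent.
rank = 1 < 4 unknowns, so there are infinitely many solutions.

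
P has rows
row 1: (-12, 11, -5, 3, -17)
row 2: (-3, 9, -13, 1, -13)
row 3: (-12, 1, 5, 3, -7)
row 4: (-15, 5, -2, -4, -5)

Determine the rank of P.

4

Row reduce to echelon form.
R2 ← R2 − (1/4)·R1: [0, 25/4, -47/4, 1/4, -35/4]
R3 ← R3 − R1: [0, -10, 10, 0, 10]
R4 ← R4 − (5/4)·R1: [0, -35/4, 17/4, -31/4, 65/4]
R3 ← R3 + (8/5)·R2: [0, 0, -44/5, 2/5, -4]
R4 ← R4 + (7/5)·R2: [0, 0, -61/5, -37/5, 4]
R4 ← R4 − (61/44)·R3: [0, 0, 0, -175/22, 105/11]
Echelon form has 4 nonzero rows, so rank(P) = 4.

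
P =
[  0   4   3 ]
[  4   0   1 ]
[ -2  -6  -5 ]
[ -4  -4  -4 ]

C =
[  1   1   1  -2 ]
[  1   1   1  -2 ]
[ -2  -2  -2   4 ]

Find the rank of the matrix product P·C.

1

First compute PC:
[[ -2,  -2,  -2,   4],
 [  2,   2,   2,  -4],
 [  2,   2,   2,  -4],
 [  0,   0,   0,   0]]
Now row reduce the product.
R2 ← R2 + R1: [0, 0, 0, 0]
R3 ← R3 + R1: [0, 0, 0, 0]
1 nonzero row, so rank(PC) = 1.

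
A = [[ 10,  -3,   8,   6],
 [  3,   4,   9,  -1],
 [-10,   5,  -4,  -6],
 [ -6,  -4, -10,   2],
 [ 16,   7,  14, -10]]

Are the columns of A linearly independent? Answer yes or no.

no

Row reduce A to echelon form.
R2 ← R2 − (3/10)·R1: [0, 49/10, 33/5, -14/5]
R3 ← R3 + R1: [0, 2, 4, 0]
R4 ← R4 + (3/5)·R1: [0, -29/5, -26/5, 28/5]
R5 ← R5 − (8/5)·R1: [0, 59/5, 6/5, -98/5]
R3 ← R3 − (20/49)·R2: [0, 0, 64/49, 8/7]
R4 ← R4 + (58/49)·R2: [0, 0, 128/49, 16/7]
R5 ← R5 − (118/49)·R2: [0, 0, -720/49, -90/7]
R4 ← R4 − (2)·R3: [0, 0, 0, 0]
R5 ← R5 + (45/4)·R3: [0, 0, 0, 0]
3 pivots among 4 columns.
Only 3 < 4 pivot columns, so the columns are linearly dependent.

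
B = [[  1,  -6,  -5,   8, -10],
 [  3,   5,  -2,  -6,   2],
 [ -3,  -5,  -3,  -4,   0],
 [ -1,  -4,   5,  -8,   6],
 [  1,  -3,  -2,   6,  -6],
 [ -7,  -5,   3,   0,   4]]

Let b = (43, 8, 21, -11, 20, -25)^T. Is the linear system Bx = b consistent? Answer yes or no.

Row reduce the augmented matrix [B | b].
R2 ← R2 − (3)·R1: [0, 23, 13, -30, 32, -121]
R3 ← R3 + (3)·R1: [0, -23, -18, 20, -30, 150]
R4 ← R4 + R1: [0, -10, 0, 0, -4, 32]
R5 ← R5 − R1: [0, 3, 3, -2, 4, -23]
R6 ← R6 + (7)·R1: [0, -47, -32, 56, -66, 276]
R3 ← R3 + R2: [0, 0, -5, -10, 2, 29]
R4 ← R4 + (10/23)·R2: [0, 0, 130/23, -300/23, 228/23, -474/23]
R5 ← R5 − (3/23)·R2: [0, 0, 30/23, 44/23, -4/23, -166/23]
R6 ← R6 + (47/23)·R2: [0, 0, -125/23, -122/23, -14/23, 661/23]
R4 ← R4 + (26/23)·R3: [0, 0, 0, -560/23, 280/23, 280/23]
R5 ← R5 + (6/23)·R3: [0, 0, 0, -16/23, 8/23, 8/23]
R6 ← R6 − (25/23)·R3: [0, 0, 0, 128/23, -64/23, -64/23]
R5 ← R5 − (1/35)·R4: [0, 0, 0, 0, 0, 0]
R6 ← R6 + (8/35)·R4: [0, 0, 0, 0, 0, 0]
The echelon form has 4 nonzero rows, and every pivot lies in the first 5 columns, so rank(B) = rank([B|b]) = 4.
The system is consistent.

yes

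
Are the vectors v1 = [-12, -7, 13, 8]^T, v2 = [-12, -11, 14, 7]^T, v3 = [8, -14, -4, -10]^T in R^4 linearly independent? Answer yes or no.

no

Form the matrix with these vectors as rows and row reduce.
R2 ← R2 − R1: [0, -4, 1, -1]
R3 ← R3 + (2/3)·R1: [0, -56/3, 14/3, -14/3]
R3 ← R3 − (14/3)·R2: [0, 0, 0, 0]
2 nonzero rows, so the 3 vectors span a space of dimension 2.
Since 2 < 3, the vectors are linearly dependent.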